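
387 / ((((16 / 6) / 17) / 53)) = 1046061 / 8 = 130757.62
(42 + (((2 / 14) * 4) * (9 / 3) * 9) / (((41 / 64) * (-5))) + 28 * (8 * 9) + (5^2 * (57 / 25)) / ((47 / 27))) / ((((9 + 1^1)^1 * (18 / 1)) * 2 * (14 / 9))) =140685411 / 37769200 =3.72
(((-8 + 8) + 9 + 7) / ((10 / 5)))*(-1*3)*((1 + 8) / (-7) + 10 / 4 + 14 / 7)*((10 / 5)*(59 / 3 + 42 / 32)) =-45315 / 14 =-3236.79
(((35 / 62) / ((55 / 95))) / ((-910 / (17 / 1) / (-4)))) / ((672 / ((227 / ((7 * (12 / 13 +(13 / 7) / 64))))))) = 146642 / 39707745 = 0.00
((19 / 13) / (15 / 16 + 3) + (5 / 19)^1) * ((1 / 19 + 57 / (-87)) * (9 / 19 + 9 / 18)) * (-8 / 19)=485021456 / 3095254071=0.16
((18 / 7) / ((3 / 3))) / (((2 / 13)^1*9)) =13 / 7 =1.86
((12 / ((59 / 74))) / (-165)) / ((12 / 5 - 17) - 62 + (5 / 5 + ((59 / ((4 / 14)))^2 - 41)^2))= -4736 / 94227864835973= -0.00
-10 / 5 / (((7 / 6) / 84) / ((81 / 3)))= -3888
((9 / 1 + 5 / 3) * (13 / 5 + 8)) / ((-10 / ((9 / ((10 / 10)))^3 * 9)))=-1854576 / 25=-74183.04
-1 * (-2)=2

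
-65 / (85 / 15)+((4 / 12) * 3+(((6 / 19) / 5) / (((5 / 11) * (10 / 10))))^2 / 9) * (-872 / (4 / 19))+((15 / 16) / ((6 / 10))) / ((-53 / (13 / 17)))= -712557550367 / 171190000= -4162.38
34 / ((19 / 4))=136 / 19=7.16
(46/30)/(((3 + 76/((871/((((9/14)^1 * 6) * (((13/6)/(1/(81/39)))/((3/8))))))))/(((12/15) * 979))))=549144596/3218625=170.61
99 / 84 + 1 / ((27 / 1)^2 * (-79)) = 1900475 / 1612548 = 1.18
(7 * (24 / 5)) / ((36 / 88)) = 1232 / 15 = 82.13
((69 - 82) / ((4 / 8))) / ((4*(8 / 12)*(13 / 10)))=-7.50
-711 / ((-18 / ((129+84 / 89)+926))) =7424341 / 178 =41709.78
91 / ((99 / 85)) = 7735 / 99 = 78.13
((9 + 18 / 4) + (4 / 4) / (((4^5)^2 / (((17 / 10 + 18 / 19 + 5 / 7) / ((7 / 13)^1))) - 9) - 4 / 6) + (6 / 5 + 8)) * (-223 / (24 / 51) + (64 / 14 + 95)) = -139342571824330701 / 16399623583280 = -8496.69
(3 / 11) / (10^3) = 3 / 11000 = 0.00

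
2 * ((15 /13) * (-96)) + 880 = 8560 /13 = 658.46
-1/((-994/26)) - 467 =-466.97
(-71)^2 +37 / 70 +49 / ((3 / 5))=1075871 / 210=5123.20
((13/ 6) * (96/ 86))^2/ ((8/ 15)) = 20280/ 1849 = 10.97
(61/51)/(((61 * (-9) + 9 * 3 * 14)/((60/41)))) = -1220/119187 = -0.01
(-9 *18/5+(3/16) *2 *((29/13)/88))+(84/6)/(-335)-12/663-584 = -32129788567/52120640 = -616.45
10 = 10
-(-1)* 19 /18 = 19 /18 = 1.06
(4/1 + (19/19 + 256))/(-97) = -261/97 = -2.69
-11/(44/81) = -81/4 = -20.25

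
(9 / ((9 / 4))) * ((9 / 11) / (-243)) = -4 / 297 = -0.01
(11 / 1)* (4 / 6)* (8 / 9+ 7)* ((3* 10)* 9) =15620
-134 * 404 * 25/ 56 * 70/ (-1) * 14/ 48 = 5921125/ 12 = 493427.08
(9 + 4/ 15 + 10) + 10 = 29.27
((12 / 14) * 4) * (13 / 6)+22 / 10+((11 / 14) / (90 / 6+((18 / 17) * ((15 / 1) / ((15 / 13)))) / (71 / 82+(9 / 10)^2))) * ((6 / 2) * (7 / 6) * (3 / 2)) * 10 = 288644611 / 25307380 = 11.41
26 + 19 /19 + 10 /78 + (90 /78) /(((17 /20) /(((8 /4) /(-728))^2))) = 595768489 /21961212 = 27.13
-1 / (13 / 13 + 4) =-1 / 5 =-0.20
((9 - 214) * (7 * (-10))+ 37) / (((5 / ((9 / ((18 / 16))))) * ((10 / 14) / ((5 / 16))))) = 100709 / 10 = 10070.90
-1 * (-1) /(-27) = -1 /27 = -0.04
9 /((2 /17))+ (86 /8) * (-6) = 12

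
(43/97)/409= 43/39673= 0.00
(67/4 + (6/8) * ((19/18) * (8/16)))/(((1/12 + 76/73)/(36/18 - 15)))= -781027/3940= -198.23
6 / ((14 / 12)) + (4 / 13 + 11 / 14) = 1135 / 182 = 6.24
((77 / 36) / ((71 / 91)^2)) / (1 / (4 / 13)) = 49049 / 45369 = 1.08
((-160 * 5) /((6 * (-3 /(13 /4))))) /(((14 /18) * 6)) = 650 /21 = 30.95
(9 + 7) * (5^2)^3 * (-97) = -24250000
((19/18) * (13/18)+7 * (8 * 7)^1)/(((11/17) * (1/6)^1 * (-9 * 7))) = -2163335/37422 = -57.81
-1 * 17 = -17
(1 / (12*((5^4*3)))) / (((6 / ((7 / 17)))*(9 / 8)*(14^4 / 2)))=1 / 7084665000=0.00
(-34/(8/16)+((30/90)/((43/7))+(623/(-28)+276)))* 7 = 671125/516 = 1300.63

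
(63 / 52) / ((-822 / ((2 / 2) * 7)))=-147 / 14248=-0.01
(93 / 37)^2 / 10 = 8649 / 13690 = 0.63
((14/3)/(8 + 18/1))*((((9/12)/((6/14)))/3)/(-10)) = -49/4680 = -0.01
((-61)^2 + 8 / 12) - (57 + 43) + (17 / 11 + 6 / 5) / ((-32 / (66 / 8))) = 6952241 / 1920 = 3620.96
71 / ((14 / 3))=213 / 14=15.21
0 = 0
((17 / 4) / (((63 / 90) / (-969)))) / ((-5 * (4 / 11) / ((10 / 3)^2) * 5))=302005 / 42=7190.60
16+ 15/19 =319/19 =16.79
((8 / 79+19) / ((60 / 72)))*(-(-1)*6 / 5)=54324 / 1975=27.51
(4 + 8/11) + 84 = 976/11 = 88.73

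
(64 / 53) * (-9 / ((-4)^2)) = -0.68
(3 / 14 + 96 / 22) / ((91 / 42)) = 2115 / 1001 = 2.11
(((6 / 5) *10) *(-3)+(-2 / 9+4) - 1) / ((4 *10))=-299 / 360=-0.83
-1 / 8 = -0.12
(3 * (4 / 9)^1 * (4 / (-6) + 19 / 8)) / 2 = 41 / 36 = 1.14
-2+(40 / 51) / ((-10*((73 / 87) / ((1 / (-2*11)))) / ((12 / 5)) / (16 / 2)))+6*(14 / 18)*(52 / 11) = 4124414 / 204765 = 20.14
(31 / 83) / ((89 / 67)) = 2077 / 7387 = 0.28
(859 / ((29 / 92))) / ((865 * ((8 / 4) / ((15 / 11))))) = 118542 / 55187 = 2.15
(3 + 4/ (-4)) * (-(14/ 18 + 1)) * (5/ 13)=-160/ 117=-1.37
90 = 90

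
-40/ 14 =-20/ 7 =-2.86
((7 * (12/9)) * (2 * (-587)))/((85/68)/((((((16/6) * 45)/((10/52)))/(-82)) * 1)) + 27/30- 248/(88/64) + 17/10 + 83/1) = 752111360/6515851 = 115.43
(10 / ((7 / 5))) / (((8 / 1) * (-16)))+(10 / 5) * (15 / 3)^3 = 111975 / 448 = 249.94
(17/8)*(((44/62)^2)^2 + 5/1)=82481637/7388168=11.16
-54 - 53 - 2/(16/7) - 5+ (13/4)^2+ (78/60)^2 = -100.62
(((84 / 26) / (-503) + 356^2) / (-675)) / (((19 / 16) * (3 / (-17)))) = 895.96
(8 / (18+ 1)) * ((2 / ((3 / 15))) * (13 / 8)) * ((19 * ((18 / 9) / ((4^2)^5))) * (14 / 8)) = 455 / 1048576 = 0.00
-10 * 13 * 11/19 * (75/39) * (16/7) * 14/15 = -17600/57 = -308.77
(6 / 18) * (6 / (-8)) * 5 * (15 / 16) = -75 / 64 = -1.17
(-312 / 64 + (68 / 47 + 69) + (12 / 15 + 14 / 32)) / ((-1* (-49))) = 251203 / 184240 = 1.36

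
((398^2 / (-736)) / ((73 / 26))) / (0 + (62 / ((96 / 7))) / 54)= -333598824 / 364343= -915.62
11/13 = 0.85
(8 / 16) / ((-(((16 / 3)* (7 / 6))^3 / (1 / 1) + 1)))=-729 / 352690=-0.00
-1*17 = -17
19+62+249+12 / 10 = 1656 / 5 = 331.20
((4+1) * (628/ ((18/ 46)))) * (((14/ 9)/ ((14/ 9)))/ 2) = 36110/ 9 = 4012.22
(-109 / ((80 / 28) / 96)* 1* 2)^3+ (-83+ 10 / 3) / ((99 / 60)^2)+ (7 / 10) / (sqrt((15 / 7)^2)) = -320978879142362411 / 816750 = -392995260657.93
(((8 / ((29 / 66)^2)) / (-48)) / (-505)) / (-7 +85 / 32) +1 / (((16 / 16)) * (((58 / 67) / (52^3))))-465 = 161961.48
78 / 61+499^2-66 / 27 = 136700909 / 549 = 248999.83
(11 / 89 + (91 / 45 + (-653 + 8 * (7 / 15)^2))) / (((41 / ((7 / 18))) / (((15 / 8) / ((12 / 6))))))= -90989269 / 15763680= -5.77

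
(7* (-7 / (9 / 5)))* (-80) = 19600 / 9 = 2177.78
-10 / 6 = -5 / 3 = -1.67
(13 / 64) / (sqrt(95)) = 13*sqrt(95) / 6080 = 0.02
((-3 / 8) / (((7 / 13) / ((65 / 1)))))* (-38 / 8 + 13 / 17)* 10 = 3434925 / 1904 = 1804.06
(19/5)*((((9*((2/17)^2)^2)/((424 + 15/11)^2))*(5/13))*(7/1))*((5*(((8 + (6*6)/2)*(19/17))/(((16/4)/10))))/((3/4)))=0.00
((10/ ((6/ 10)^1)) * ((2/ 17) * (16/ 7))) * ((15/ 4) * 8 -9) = 1600/ 17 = 94.12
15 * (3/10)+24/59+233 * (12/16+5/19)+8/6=3259499/13452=242.31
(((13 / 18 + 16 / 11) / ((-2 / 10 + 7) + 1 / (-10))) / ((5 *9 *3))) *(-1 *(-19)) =8189 / 179091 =0.05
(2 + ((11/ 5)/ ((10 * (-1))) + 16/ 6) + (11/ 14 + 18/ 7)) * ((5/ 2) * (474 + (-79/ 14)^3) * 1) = 3308806849/ 576240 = 5742.06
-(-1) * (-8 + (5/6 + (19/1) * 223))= 25379/6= 4229.83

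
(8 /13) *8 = 64 /13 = 4.92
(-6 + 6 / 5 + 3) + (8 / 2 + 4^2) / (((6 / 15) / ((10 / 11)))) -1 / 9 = 21554 / 495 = 43.54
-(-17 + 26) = -9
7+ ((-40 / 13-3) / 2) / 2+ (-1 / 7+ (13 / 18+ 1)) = 23129 / 3276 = 7.06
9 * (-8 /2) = -36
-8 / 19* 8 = -64 / 19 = -3.37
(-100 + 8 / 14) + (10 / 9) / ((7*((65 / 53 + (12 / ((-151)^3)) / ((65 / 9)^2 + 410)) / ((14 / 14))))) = -99.30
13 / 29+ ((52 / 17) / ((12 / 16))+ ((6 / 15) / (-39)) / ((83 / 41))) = 36079099 / 7979205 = 4.52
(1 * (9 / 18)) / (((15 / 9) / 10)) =3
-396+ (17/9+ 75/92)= -325649/828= -393.30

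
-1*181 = -181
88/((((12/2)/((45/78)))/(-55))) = -6050/13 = -465.38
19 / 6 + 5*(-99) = -2951 / 6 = -491.83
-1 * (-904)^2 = -817216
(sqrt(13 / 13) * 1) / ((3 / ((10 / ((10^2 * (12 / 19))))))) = 19 / 360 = 0.05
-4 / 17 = -0.24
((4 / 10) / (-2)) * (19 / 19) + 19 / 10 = 17 / 10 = 1.70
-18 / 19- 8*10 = -1538 / 19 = -80.95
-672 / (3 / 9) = -2016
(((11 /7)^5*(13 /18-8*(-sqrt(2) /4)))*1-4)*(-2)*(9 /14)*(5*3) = -43483770*sqrt(2) /117649-13253385 /235298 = -579.03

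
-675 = -675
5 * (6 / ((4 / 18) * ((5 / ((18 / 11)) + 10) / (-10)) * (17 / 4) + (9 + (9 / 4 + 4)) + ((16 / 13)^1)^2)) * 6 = 3942432 / 340183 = 11.59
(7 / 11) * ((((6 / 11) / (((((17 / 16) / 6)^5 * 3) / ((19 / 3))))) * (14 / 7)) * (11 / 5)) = 1445927583744 / 78092135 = 18515.66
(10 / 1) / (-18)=-5 / 9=-0.56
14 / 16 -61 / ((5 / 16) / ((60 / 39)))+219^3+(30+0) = 1092331715 / 104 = 10503189.57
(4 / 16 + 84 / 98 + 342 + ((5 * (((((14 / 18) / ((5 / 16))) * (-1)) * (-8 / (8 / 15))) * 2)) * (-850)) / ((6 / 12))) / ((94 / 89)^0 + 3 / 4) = -362470.61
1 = 1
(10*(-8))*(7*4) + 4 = -2236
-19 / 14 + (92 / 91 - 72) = -1881 / 26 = -72.35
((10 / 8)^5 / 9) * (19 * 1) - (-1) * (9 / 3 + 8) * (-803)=-81345553 / 9216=-8826.56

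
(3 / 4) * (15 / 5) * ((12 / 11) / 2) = 27 / 22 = 1.23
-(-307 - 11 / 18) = 5537 / 18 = 307.61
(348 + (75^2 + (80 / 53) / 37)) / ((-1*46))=-129.85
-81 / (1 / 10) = -810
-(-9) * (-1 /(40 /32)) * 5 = -36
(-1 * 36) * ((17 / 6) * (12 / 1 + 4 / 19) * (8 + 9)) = -402288 / 19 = -21173.05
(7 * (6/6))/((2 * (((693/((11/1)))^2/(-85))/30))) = -425/189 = -2.25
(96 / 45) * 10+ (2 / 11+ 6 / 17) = 12268 / 561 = 21.87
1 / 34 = 0.03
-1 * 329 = -329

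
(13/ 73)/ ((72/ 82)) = 533/ 2628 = 0.20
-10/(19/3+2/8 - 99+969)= -120/10519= -0.01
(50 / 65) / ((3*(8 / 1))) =5 / 156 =0.03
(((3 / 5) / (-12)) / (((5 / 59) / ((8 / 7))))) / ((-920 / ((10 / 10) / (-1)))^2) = -59 / 74060000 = -0.00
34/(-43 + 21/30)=-340/423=-0.80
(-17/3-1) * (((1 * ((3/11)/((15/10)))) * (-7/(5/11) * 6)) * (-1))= -112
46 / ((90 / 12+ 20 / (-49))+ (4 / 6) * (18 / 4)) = 196 / 43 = 4.56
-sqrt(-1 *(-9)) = -3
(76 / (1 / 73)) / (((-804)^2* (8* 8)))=1387 / 10342656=0.00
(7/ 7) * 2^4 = 16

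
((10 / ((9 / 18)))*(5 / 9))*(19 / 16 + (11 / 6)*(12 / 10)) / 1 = 1355 / 36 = 37.64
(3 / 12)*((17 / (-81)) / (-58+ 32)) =17 / 8424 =0.00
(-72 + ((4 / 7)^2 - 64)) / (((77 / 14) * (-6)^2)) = -1108 / 1617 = -0.69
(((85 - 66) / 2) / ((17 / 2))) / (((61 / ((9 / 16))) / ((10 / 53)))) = 855 / 439688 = 0.00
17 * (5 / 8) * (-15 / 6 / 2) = -425 / 32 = -13.28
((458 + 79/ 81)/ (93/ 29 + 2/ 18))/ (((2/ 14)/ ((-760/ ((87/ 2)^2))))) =-388.91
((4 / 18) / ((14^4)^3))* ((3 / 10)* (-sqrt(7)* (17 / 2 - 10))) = sqrt(7) / 566939123752960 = 0.00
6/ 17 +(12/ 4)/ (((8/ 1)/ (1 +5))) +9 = 789/ 68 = 11.60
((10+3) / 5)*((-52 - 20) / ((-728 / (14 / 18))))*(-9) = -9 / 5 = -1.80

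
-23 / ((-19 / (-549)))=-12627 / 19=-664.58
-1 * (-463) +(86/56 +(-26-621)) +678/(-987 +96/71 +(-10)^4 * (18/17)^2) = -357185936941/1958277916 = -182.40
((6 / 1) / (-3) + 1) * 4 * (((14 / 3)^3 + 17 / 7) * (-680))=53494240 / 189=283038.31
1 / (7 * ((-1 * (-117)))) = 1 / 819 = 0.00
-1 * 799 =-799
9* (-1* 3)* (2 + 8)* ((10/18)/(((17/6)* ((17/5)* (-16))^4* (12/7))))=-328125/93051748352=-0.00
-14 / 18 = -7 / 9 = -0.78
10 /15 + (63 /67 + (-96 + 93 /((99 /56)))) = -30797 /737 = -41.79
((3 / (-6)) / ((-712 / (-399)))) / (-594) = 133 / 281952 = 0.00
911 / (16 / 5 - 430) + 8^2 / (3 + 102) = -341699 / 224070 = -1.52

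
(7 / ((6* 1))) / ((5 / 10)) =7 / 3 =2.33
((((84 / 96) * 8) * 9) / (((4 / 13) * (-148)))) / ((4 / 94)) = -38493 / 1184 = -32.51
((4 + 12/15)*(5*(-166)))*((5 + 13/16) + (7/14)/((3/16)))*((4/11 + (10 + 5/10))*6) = -2201907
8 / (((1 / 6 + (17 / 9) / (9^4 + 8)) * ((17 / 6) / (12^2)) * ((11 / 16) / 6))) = 78459715584 / 3691567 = 21253.77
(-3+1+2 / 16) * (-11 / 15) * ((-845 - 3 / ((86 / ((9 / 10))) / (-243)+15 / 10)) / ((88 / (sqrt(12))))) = -4103767 * sqrt(3) / 154912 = -45.88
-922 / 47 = -19.62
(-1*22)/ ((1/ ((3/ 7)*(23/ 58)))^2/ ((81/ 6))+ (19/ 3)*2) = -1.44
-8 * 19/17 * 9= -1368/17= -80.47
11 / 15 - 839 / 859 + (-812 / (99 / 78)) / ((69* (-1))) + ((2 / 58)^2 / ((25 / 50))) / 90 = 24752332861 / 2741580105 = 9.03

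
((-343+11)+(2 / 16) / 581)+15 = -1473415 / 4648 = -317.00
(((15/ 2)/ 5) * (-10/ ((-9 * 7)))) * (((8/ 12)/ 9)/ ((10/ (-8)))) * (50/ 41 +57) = -2728/ 3321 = -0.82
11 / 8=1.38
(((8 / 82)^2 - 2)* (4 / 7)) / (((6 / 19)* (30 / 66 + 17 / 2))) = -399608 / 993471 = -0.40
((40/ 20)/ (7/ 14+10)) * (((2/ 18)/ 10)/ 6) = 1/ 2835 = 0.00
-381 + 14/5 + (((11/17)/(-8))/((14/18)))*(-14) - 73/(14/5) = -958701/2380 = -402.82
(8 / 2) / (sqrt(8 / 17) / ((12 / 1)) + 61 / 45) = 373320 / 126289 - 2700*sqrt(34) / 126289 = 2.83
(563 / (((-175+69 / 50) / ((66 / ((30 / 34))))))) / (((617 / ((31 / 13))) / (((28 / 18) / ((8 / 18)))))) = -228459770 / 69630301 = -3.28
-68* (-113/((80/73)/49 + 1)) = 27485668/3657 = 7515.91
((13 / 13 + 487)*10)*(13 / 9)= 63440 / 9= 7048.89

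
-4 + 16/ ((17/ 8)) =3.53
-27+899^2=808174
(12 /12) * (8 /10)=4 /5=0.80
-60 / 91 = -0.66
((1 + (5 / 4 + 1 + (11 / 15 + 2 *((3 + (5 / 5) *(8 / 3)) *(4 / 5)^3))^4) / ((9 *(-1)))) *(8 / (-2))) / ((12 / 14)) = 12429021245263 / 13183593750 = 942.76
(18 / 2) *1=9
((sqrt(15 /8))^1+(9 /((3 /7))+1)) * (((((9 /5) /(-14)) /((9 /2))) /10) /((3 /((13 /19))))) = -143 /9975 - 13 * sqrt(30) /79800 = -0.02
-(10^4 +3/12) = -10000.25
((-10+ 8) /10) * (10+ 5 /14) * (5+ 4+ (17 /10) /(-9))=-22997 /1260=-18.25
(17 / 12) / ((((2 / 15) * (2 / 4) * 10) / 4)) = 17 / 2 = 8.50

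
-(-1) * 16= 16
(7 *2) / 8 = 7 / 4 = 1.75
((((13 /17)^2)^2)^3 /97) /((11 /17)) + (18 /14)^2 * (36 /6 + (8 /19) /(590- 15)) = 194196394476761342944703 /19575825284572839318575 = 9.92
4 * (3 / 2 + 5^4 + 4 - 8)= 2490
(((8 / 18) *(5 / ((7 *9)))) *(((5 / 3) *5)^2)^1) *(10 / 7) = 125000 / 35721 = 3.50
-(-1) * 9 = 9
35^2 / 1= 1225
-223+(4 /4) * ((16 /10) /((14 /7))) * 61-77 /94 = -82259 /470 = -175.02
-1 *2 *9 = -18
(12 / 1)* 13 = 156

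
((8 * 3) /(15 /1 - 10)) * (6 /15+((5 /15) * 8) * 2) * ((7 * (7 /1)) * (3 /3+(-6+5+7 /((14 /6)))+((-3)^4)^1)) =2831808 /25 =113272.32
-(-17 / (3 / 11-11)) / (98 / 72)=-3366 / 2891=-1.16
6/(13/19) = 114/13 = 8.77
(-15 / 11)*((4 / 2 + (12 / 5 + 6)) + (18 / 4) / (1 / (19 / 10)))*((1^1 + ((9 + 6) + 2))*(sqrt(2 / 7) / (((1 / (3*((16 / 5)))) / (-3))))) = 736776*sqrt(14) / 385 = 7160.42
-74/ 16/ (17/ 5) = -185/ 136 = -1.36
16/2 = 8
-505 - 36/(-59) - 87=-34892/59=-591.39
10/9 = 1.11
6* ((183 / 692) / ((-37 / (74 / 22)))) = -549 / 3806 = -0.14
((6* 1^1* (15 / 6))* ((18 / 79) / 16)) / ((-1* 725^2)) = -27 / 66439000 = -0.00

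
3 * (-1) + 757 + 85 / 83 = 62667 / 83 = 755.02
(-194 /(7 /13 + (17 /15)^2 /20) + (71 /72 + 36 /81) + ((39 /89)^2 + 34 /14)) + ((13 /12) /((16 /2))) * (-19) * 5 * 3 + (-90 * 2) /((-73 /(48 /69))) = -335315224415911807 /945293328530208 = -354.72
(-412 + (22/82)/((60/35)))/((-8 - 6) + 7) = 202627/3444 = 58.83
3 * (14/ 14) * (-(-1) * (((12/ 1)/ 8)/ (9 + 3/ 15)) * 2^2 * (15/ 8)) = 675/ 184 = 3.67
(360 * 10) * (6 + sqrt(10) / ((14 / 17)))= 30600 * sqrt(10) / 7 + 21600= 35423.67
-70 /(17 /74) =-5180 /17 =-304.71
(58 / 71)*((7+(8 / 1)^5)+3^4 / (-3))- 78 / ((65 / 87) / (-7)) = 9756354 / 355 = 27482.69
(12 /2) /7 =0.86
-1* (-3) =3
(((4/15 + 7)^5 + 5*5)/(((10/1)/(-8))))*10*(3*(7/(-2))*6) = 862692539744/84375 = 10224504.17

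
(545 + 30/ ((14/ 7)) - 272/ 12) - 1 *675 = -137.67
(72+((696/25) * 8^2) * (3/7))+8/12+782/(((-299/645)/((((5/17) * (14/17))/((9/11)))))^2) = 34745542664678/30077508825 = 1155.20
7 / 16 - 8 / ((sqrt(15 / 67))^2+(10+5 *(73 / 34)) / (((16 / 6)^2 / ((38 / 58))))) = -478013689 / 144379920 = -3.31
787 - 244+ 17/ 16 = 8705/ 16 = 544.06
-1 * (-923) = 923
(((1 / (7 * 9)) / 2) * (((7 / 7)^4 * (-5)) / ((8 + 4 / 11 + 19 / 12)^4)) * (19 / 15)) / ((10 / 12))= -640924416 / 104022418953635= -0.00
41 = 41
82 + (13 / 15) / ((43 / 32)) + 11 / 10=108031 / 1290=83.74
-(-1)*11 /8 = 11 /8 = 1.38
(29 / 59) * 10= 290 / 59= 4.92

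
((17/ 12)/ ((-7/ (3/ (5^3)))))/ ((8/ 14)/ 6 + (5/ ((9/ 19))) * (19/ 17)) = -2601/ 6368500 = -0.00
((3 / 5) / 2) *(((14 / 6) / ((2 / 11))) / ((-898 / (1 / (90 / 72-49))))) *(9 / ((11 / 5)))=63 / 171518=0.00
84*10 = 840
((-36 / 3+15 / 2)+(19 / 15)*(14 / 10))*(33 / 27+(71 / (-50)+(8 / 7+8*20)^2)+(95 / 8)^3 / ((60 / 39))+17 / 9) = -249870118673999 / 3386880000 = -73775.90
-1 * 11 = -11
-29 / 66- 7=-491 / 66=-7.44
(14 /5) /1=14 /5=2.80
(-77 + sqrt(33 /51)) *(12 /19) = -924 /19 + 12 *sqrt(187) /323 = -48.12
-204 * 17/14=-1734/7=-247.71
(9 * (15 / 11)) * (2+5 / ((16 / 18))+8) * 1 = 16875 / 88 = 191.76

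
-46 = -46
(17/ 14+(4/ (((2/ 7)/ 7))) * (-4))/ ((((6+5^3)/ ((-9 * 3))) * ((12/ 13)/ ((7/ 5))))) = 640107/ 5240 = 122.16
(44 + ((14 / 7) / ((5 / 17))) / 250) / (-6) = -27517 / 3750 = -7.34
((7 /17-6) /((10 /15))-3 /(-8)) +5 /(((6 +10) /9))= -1413 /272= -5.19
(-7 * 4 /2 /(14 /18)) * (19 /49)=-342 /49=-6.98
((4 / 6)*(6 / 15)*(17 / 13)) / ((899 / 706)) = 48008 / 175305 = 0.27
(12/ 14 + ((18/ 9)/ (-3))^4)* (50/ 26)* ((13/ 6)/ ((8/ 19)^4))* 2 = 974149475/ 3483648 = 279.63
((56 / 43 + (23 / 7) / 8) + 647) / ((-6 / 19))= -2054.26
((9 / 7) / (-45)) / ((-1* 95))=1 / 3325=0.00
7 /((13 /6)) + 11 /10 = 563 /130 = 4.33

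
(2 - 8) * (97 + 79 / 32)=-9549 / 16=-596.81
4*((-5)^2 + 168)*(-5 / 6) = -1930 / 3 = -643.33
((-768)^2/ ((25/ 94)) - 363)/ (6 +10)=55434381/ 400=138585.95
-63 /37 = -1.70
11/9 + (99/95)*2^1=2827/855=3.31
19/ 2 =9.50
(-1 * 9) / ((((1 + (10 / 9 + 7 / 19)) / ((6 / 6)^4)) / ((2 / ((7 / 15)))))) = -15.56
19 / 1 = 19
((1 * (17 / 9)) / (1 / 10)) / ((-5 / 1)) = -34 / 9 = -3.78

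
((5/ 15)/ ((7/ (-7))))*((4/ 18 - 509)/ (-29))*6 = -9158/ 261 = -35.09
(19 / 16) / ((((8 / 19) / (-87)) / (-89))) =2795223 / 128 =21837.68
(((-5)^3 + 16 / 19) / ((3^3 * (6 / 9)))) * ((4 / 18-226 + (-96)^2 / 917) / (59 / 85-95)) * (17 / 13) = -54187030375 / 2626158834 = -20.63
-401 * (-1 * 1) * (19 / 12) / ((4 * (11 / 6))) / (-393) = -7619 / 34584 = -0.22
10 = 10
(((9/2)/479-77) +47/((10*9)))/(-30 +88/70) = 5768966/2168433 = 2.66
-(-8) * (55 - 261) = -1648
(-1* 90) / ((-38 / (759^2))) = 25923645 / 19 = 1364402.37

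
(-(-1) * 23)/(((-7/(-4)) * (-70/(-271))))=12466/245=50.88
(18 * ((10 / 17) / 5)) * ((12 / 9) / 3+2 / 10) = 116 / 85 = 1.36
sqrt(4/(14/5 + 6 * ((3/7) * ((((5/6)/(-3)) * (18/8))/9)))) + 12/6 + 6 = 4 * sqrt(12845)/367 + 8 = 9.24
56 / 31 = 1.81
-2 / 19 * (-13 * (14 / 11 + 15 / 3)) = 1794 / 209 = 8.58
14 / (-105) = -2 / 15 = -0.13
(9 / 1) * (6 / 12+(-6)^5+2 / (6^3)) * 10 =-4198765 / 6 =-699794.17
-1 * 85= -85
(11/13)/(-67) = -0.01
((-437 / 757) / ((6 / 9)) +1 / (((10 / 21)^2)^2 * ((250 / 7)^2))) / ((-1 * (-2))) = -402473616267 / 946250000000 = -0.43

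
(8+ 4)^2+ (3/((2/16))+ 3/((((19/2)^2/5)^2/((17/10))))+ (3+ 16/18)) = 201624947/1172889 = 171.90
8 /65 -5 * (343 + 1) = -111792 /65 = -1719.88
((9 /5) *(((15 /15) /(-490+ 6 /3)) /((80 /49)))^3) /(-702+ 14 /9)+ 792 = 1485391099865343289569 /1875493812961280000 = 792.00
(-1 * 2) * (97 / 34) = -97 / 17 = -5.71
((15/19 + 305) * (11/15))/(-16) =-6391/456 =-14.02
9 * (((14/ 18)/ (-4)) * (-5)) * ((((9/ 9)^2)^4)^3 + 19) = 175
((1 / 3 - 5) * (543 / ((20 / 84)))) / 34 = -26607 / 85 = -313.02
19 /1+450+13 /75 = 35188 /75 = 469.17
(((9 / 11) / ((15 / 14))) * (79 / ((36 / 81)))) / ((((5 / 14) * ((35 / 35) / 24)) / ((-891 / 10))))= -101590524 / 125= -812724.19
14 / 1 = 14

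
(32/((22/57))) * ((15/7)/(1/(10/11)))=136800/847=161.51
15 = 15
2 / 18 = 1 / 9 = 0.11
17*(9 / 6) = 51 / 2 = 25.50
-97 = -97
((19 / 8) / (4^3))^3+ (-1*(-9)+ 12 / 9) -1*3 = 2952810593 / 402653184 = 7.33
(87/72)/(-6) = -29/144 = -0.20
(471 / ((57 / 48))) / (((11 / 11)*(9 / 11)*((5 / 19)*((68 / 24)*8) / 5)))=6908 / 17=406.35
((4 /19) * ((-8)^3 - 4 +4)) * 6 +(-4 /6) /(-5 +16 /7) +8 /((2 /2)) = -36394 /57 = -638.49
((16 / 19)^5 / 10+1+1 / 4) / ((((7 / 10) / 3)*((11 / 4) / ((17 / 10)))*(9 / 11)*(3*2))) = 362664553 / 519980790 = 0.70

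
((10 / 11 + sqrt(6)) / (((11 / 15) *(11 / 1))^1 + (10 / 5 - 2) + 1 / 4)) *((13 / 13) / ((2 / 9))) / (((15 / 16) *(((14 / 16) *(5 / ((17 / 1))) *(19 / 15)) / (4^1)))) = 4700160 / 730037 + 470016 *sqrt(6) / 66367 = 23.79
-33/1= -33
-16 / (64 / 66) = -33 / 2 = -16.50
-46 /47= -0.98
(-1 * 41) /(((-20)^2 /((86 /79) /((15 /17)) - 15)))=668833 /474000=1.41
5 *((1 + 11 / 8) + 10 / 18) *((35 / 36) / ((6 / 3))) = 36925 / 5184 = 7.12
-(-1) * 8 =8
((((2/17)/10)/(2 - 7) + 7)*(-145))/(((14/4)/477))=-82278684/595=-138283.50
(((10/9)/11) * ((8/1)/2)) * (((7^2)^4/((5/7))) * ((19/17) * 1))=6133748264/1683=3644532.54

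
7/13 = 0.54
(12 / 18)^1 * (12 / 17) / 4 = 0.12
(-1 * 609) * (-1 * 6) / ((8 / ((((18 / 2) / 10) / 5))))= 16443 / 200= 82.22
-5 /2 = -2.50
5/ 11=0.45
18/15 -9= -7.80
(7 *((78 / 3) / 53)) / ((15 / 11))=2002 / 795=2.52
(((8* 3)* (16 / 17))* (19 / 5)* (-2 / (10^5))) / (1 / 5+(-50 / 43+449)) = -2451 / 639678125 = -0.00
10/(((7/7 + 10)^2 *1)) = 10/121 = 0.08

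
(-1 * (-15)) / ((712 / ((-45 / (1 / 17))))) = -11475 / 712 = -16.12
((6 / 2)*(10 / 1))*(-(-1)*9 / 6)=45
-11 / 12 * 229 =-209.92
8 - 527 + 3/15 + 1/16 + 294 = -17979/80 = -224.74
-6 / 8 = -3 / 4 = -0.75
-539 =-539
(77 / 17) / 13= 77 / 221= 0.35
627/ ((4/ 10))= 3135/ 2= 1567.50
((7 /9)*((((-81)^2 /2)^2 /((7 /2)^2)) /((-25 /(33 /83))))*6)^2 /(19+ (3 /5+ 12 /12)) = 896861771404291044 /4346097875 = 206360233.29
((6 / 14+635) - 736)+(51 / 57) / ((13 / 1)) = -173769 / 1729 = -100.50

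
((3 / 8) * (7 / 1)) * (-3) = -63 / 8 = -7.88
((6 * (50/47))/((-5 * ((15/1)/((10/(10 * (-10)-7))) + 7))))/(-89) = -120/1284181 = -0.00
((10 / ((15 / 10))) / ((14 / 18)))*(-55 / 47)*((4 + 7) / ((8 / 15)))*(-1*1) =136125 / 658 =206.88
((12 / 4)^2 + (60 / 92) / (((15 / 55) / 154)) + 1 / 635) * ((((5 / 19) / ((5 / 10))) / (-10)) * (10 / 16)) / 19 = -2754959 / 4217924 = -0.65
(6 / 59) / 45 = 0.00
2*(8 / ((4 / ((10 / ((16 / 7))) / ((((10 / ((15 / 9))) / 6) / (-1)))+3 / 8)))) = -16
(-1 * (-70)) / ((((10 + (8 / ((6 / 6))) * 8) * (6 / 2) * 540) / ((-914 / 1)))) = -3199 / 5994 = -0.53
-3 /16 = -0.19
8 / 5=1.60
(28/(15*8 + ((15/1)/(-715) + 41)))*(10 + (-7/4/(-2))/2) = 167167/92080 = 1.82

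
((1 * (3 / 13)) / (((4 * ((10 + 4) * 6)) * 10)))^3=1 / 3086626816000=0.00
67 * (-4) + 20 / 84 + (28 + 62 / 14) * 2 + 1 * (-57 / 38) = -8585 / 42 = -204.40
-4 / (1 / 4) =-16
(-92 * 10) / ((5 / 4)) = -736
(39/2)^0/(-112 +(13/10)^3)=-0.01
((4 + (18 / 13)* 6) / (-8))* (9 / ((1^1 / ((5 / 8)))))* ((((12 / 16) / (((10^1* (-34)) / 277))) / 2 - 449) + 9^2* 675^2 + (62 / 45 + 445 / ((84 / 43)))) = -2432350068655 / 7616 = -319373695.99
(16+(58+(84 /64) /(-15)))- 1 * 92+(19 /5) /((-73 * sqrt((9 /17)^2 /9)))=-322061 /17520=-18.38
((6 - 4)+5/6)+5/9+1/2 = 35/9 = 3.89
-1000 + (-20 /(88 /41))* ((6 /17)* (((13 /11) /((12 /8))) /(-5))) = -2055934 /2057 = -999.48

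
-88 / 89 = -0.99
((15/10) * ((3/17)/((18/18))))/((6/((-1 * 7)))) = -21/68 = -0.31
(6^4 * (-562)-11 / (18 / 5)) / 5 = -13110391 / 90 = -145671.01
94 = 94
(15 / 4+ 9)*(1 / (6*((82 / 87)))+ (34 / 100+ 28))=5962869 / 16400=363.59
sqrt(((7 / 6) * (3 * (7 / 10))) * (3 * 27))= 63 * sqrt(5) / 10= 14.09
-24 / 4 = -6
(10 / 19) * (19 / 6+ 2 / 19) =1865 / 1083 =1.72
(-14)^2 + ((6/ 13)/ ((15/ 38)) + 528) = 47136/ 65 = 725.17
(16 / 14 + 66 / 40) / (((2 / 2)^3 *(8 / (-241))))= -94231 / 1120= -84.13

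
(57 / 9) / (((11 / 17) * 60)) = 323 / 1980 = 0.16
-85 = -85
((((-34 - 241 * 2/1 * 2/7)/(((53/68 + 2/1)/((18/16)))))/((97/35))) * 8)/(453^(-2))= -41170748.22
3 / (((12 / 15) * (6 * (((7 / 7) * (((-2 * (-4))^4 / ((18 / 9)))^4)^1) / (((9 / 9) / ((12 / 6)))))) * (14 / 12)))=15 / 985162418487296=0.00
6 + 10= 16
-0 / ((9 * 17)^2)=0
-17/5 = -3.40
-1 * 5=-5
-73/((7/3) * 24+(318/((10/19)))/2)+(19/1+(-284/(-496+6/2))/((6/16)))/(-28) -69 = -69.94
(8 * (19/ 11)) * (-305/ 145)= -9272/ 319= -29.07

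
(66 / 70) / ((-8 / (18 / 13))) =-297 / 1820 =-0.16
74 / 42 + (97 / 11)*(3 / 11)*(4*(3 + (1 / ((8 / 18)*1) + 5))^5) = 707998390423 / 650496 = 1088397.76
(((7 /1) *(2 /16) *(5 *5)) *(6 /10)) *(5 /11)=525 /88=5.97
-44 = -44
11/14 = 0.79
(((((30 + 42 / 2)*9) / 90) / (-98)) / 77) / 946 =-51 / 71385160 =-0.00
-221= -221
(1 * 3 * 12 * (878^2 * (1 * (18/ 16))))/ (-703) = -31220802/ 703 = -44410.81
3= 3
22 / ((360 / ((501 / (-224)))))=-1837 / 13440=-0.14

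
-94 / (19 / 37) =-3478 / 19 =-183.05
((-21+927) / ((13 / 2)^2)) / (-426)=-604 / 11999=-0.05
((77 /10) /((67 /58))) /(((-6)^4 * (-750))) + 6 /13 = 1953690971 /4233060000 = 0.46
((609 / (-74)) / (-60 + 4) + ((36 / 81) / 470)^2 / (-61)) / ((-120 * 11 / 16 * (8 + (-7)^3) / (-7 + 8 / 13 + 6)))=-23739402707 / 11607652249479000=-0.00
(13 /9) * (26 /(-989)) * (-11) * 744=922064 /2967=310.77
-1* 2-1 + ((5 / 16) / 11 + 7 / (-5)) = -3847 / 880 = -4.37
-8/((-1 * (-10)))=-4/5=-0.80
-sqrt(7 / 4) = -sqrt(7) / 2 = -1.32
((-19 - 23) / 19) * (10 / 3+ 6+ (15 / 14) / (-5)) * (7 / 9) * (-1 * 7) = 109.75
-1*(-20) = 20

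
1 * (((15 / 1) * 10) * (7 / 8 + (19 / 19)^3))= 1125 / 4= 281.25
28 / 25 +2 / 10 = 1.32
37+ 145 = 182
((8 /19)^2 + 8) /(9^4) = 328 /263169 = 0.00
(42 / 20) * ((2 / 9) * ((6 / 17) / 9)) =14 / 765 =0.02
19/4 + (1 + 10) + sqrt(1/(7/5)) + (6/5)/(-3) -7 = 9.20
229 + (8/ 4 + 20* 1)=251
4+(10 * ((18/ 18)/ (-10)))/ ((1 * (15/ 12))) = 16/ 5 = 3.20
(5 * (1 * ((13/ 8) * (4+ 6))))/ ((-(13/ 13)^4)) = -325/ 4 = -81.25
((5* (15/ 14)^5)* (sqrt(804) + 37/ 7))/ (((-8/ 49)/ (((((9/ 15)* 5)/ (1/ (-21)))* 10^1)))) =916424.31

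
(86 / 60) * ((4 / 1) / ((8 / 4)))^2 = 86 / 15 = 5.73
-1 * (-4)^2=-16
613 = 613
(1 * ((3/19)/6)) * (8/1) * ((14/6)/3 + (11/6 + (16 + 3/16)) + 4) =3283/684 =4.80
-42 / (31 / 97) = -4074 / 31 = -131.42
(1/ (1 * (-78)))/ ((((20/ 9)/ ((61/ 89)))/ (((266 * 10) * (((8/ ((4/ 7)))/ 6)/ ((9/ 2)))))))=-56791/ 10413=-5.45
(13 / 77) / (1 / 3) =39 / 77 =0.51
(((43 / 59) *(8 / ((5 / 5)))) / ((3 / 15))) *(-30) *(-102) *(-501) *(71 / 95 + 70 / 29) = -4592888321760 / 32509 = -141280516.83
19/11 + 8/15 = 373/165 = 2.26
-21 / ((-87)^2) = -0.00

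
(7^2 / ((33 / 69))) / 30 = 1127 / 330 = 3.42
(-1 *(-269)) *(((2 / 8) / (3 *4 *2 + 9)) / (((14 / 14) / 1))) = 269 / 132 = 2.04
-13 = -13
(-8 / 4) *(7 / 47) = -14 / 47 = -0.30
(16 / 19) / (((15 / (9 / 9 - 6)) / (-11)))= 176 / 57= 3.09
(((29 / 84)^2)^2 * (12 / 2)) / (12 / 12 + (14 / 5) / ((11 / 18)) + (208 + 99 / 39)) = 505705915 / 1282234496256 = 0.00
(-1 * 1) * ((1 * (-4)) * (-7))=-28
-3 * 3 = -9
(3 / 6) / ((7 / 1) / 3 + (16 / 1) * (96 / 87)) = 87 / 3478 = 0.03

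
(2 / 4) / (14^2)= 1 / 392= 0.00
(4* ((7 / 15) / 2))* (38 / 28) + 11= 184 / 15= 12.27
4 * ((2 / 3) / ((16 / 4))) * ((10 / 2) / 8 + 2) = 7 / 4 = 1.75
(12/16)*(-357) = -1071/4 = -267.75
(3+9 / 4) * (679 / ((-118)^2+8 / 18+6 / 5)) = 91665 / 358088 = 0.26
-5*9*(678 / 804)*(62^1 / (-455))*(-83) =-2616741 / 6097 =-429.19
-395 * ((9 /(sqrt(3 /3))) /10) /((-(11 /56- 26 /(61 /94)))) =-1214388 /136193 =-8.92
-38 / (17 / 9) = -342 / 17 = -20.12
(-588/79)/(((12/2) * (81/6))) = -196/2133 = -0.09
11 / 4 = 2.75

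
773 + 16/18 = 6965/9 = 773.89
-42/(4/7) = -147/2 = -73.50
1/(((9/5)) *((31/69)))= 115/93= 1.24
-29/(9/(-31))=899/9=99.89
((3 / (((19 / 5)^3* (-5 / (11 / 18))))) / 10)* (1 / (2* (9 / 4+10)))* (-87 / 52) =0.00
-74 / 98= -37 / 49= -0.76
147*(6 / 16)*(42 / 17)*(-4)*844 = -7816284 / 17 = -459781.41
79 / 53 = 1.49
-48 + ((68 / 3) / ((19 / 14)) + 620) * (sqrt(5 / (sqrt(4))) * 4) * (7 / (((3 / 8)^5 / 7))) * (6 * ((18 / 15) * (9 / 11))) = -48 + 466172772352 * sqrt(10) / 9405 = 156742933.80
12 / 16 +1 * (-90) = -89.25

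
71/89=0.80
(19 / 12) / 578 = 19 / 6936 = 0.00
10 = 10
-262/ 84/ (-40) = 131/ 1680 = 0.08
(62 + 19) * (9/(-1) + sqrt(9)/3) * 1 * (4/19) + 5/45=-23309/171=-136.31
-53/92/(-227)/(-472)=-53/9857248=-0.00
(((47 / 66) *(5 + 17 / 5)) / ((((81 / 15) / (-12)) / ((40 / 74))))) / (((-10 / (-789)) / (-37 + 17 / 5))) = 38764096 / 2035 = 19048.70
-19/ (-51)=19/ 51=0.37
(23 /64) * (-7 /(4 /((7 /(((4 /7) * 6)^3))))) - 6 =-21620225 /3538944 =-6.11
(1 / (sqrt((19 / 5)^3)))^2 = 125 / 6859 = 0.02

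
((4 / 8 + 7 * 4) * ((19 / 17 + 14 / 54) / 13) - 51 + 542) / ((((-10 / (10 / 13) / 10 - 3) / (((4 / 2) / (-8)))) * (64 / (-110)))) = -270215825 / 5473728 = -49.37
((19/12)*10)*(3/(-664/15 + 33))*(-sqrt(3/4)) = 1425*sqrt(3)/676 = 3.65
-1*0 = 0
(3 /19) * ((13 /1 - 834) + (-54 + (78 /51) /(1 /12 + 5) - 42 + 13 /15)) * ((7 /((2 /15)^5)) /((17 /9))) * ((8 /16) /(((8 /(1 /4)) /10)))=-340763365884375 /171494912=-1987017.35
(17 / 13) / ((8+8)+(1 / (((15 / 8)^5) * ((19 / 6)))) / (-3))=245278125 / 3000198032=0.08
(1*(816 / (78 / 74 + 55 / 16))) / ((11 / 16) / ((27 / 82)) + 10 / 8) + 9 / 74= 7738677099 / 141868286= 54.55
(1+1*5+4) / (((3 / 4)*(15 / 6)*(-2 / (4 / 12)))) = -8 / 9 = -0.89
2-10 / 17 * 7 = -36 / 17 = -2.12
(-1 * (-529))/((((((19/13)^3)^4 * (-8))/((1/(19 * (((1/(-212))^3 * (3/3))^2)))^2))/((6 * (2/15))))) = -50789768720027103330017270970570345254223872/3995033428914420605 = -12713227466992265221703570.00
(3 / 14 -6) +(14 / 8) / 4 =-599 / 112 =-5.35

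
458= 458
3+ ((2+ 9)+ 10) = 24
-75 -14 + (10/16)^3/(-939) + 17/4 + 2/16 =-40685117/480768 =-84.63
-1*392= -392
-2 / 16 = -1 / 8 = -0.12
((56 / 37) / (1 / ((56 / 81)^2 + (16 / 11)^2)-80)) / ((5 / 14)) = -0.05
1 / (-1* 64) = -1 / 64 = -0.02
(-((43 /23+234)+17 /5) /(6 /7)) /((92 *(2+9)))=-0.28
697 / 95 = 7.34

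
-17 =-17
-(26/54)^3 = -2197/19683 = -0.11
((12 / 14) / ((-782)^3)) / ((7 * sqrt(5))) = -3 * sqrt(5) / 58580941580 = -0.00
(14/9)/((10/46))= 322/45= 7.16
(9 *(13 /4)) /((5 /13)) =1521 /20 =76.05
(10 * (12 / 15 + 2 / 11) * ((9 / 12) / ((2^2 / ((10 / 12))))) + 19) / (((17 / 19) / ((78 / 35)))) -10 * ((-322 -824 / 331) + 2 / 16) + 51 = 14496604051 / 4332790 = 3345.79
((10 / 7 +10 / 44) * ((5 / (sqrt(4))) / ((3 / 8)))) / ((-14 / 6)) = -2550 / 539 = -4.73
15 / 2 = 7.50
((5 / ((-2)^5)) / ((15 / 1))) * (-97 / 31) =97 / 2976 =0.03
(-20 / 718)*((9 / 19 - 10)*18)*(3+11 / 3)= 31.84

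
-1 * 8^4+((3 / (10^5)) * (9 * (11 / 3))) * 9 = -4095.99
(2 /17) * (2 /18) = 2 /153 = 0.01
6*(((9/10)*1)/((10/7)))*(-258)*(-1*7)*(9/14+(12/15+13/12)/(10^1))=28371357/5000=5674.27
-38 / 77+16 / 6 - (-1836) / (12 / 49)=1732309 / 231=7499.17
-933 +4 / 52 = -12128 / 13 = -932.92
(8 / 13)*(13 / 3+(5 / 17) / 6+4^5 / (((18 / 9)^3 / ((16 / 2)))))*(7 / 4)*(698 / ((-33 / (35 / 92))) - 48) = -6941170215 / 111826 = -62071.17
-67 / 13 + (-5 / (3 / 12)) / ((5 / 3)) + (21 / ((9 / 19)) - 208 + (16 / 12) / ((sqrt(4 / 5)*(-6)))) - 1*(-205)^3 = 335982823 / 39 - sqrt(5) / 9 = 8614943.93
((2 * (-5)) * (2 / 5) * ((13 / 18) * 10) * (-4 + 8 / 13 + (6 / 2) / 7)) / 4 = 1345 / 63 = 21.35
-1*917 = -917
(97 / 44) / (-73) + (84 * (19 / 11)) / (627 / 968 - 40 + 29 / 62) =-22484645 / 5977532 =-3.76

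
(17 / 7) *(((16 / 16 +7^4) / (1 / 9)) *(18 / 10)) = 3307554 / 35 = 94501.54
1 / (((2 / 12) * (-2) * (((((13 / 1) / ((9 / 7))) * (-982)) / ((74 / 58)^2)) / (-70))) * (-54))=6845 / 10736206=0.00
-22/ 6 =-11/ 3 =-3.67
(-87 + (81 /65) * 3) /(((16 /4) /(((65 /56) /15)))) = -451 /280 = -1.61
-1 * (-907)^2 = -822649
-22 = -22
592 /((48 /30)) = 370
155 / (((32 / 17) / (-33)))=-86955 / 32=-2717.34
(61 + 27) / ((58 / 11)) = 484 / 29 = 16.69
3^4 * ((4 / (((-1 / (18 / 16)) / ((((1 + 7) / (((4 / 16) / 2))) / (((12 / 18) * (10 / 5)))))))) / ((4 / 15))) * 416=-27293760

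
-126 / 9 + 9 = -5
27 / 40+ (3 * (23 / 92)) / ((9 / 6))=1.18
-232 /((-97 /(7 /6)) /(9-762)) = -203812 /97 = -2101.15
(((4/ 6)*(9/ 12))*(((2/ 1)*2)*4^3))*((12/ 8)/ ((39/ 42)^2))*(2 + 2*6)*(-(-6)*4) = 74818.65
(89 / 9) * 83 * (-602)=-4446974 / 9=-494108.22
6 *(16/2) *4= 192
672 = 672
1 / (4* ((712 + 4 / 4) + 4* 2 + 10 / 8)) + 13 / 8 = 37565 / 23112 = 1.63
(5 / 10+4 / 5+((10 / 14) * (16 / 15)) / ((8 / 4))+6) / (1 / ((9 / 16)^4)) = 3527631 / 4587520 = 0.77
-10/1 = -10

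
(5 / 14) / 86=5 / 1204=0.00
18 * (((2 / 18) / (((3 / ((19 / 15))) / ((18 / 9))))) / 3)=76 / 135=0.56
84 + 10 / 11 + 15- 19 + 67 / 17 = 15867 / 187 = 84.85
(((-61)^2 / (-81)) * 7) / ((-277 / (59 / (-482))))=-1536773 / 10814634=-0.14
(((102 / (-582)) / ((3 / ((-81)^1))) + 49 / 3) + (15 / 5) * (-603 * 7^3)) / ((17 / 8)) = -1444444696 / 4947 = -291983.97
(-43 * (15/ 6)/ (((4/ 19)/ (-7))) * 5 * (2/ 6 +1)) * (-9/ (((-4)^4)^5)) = -428925/ 2199023255552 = -0.00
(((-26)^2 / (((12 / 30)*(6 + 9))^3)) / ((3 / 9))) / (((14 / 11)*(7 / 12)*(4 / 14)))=1859 / 42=44.26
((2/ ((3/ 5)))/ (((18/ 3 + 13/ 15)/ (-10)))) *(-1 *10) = 5000/ 103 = 48.54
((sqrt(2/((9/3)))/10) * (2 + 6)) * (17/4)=2.78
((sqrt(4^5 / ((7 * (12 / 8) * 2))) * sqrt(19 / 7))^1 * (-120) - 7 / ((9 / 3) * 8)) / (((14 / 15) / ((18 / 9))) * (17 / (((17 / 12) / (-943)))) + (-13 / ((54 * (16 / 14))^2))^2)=0.26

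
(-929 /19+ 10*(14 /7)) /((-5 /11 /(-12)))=-72468 /95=-762.82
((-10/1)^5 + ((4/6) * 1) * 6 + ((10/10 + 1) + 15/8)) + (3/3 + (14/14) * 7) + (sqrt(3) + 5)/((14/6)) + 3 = -99978.24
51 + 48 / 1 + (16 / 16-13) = 87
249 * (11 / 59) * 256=11884.47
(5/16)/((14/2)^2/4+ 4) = 1/52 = 0.02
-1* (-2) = 2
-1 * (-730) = 730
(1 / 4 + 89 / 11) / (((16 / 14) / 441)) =1132929 / 352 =3218.55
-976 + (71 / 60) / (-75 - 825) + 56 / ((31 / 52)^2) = -42471716231 / 51894000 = -818.43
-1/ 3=-0.33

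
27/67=0.40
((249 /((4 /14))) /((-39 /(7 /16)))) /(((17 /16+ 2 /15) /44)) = -191730 /533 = -359.72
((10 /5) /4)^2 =1 /4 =0.25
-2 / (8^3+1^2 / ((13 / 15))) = -26 / 6671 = -0.00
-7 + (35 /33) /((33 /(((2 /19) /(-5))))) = -144851 /20691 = -7.00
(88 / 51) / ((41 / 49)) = 4312 / 2091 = 2.06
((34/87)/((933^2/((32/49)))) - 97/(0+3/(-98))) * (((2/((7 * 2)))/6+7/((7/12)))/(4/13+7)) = 7719513052069013/1480646948193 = 5213.61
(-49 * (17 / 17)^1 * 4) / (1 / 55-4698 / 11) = 10780 / 23489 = 0.46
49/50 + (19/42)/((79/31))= 1.16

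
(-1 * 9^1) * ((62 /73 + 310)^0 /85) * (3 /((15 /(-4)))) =36 /425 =0.08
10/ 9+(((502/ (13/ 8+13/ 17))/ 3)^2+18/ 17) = 79273189228/ 16160625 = 4905.33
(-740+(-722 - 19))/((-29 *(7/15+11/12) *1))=88860/2407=36.92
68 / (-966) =-34 / 483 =-0.07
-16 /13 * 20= -320 /13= -24.62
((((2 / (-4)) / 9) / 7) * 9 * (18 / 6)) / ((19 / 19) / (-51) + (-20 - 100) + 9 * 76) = -153 / 402682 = -0.00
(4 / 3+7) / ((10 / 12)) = 10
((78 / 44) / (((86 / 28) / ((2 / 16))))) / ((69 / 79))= 7189 / 87032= 0.08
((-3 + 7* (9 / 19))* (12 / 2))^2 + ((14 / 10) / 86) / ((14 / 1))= 1114921 / 310460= 3.59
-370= -370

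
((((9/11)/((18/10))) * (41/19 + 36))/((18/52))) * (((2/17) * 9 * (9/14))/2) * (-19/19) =-424125/24871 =-17.05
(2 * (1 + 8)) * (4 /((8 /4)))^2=72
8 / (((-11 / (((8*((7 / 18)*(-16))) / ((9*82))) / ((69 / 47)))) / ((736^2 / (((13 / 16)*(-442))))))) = -15869149184 / 314860689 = -50.40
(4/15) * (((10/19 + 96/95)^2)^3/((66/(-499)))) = -9666019701531008/363870485859375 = -26.56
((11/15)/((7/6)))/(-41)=-22/1435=-0.02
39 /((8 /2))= 39 /4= 9.75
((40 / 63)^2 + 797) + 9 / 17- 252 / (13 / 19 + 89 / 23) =49854509164 / 67135635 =742.59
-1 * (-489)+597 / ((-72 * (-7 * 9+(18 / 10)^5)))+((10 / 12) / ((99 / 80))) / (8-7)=5941376107 / 12128688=489.86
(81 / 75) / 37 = 27 / 925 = 0.03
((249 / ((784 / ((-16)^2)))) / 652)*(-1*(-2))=1992 / 7987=0.25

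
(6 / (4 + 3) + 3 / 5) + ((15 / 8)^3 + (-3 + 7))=215917 / 17920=12.05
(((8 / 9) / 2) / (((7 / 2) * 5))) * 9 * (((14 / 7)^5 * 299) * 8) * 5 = 612352 / 7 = 87478.86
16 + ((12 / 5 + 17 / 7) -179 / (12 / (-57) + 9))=2708 / 5845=0.46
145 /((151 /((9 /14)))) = 1305 /2114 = 0.62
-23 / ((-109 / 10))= 230 / 109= 2.11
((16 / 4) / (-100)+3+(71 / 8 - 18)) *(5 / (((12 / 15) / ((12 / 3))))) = -1233 / 8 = -154.12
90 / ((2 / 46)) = 2070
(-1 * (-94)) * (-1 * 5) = -470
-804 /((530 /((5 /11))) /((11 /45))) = -134 /795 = -0.17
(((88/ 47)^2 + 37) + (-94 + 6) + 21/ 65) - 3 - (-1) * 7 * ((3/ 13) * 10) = -4884391/ 143585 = -34.02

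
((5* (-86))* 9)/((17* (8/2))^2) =-1935/2312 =-0.84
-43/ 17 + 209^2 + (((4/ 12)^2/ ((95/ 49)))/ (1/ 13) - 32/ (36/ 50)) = 634231399/ 14535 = 43634.77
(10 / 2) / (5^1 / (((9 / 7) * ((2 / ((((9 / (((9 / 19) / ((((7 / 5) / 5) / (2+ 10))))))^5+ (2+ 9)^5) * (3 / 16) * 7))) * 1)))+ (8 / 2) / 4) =233280000000000 / 19176391265173998757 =0.00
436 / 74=218 / 37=5.89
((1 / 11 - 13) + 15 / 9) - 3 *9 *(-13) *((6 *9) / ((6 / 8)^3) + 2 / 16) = 11869607 / 264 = 44960.63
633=633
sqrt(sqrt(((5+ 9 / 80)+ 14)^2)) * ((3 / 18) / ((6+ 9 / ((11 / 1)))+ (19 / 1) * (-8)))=-0.01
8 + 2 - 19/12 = 101/12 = 8.42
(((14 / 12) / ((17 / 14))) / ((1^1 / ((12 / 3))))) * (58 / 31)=11368 / 1581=7.19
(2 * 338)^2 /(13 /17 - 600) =-7768592 /10187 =-762.60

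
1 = 1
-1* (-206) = 206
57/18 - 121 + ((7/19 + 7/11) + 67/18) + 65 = -90488/1881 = -48.11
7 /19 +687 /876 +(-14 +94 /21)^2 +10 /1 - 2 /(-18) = 101.97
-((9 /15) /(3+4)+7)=-248 /35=-7.09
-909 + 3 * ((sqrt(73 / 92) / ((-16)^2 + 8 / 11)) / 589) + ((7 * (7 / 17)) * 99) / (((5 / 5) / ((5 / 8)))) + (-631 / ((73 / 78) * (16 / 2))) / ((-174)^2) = -36603505553 / 50096688 + 33 * sqrt(1679) / 76513456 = -730.66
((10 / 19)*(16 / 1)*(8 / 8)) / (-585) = -32 / 2223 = -0.01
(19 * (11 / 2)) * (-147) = -15361.50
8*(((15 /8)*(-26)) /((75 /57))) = -1482 /5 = -296.40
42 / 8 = 21 / 4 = 5.25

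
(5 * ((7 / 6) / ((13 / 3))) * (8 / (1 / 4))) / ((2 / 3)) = 840 / 13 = 64.62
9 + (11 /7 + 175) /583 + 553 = 2294758 /4081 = 562.30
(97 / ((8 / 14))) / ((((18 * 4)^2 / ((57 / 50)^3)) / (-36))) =-13971783 / 8000000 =-1.75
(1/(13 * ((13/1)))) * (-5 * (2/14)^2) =-0.00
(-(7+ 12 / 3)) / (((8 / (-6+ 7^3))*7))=-66.20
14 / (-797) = -14 / 797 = -0.02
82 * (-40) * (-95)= 311600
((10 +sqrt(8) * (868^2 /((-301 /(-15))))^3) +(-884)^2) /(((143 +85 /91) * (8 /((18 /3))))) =35556703 /8732 +95736910677303168000 * sqrt(2) /173563781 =780073108722.47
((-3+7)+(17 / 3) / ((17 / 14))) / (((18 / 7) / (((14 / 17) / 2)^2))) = 4459 / 7803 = 0.57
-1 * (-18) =18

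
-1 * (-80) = 80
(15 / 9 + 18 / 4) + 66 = 433 / 6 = 72.17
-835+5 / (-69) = -57620 / 69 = -835.07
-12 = -12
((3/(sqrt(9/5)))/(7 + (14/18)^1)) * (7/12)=0.17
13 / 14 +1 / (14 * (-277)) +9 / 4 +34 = 288355 / 7756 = 37.18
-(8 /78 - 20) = 776 /39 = 19.90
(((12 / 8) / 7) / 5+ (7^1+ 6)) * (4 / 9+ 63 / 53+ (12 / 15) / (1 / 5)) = 2453231 / 33390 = 73.47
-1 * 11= -11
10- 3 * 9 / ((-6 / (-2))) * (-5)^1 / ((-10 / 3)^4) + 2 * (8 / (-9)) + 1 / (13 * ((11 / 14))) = 22354223 / 2574000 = 8.68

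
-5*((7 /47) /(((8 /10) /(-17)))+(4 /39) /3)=344315 /21996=15.65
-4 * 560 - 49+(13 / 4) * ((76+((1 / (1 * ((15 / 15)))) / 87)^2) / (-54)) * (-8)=-460308722 / 204363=-2252.41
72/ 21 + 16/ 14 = 32/ 7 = 4.57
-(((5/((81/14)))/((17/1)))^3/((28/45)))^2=-3751562500/84162499067261169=-0.00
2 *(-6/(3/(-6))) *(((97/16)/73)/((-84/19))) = -1843/4088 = -0.45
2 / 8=1 / 4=0.25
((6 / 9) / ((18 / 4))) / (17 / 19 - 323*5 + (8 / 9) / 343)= -6517 / 71003973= -0.00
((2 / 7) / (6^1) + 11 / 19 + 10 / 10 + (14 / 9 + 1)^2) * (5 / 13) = 33800 / 10773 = 3.14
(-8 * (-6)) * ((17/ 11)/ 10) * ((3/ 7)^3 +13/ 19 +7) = 20641128/ 358435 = 57.59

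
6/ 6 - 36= -35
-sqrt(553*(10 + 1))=-sqrt(6083)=-77.99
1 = 1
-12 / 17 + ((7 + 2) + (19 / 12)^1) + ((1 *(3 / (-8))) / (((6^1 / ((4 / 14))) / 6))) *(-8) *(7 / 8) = 542 / 51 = 10.63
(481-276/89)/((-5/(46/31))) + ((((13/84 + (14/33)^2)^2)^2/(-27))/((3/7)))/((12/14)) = -16775348754979630607135587/118278426533361726804480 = -141.83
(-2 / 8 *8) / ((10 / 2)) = -2 / 5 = -0.40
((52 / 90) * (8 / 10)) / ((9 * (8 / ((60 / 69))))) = 52 / 9315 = 0.01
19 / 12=1.58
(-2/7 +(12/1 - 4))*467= 25218/7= 3602.57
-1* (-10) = 10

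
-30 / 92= -0.33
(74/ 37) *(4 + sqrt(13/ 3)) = 12.16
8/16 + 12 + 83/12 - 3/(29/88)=3589/348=10.31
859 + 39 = 898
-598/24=-299/12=-24.92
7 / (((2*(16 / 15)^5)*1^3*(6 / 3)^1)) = 5315625 / 4194304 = 1.27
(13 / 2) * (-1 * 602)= -3913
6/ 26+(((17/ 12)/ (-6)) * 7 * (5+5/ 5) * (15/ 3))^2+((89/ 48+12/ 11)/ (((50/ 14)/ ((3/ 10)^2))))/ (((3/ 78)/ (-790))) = 240499873/ 257400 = 934.34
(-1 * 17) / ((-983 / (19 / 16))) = 323 / 15728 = 0.02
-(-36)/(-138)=-6/23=-0.26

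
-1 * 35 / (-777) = 5 / 111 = 0.05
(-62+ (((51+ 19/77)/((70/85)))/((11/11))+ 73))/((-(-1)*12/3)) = 19735/1078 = 18.31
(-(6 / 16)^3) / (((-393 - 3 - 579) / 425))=153 / 6656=0.02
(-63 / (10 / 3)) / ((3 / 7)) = -441 / 10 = -44.10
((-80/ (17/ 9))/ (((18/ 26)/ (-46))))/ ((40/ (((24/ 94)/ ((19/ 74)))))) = 1062048/ 15181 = 69.96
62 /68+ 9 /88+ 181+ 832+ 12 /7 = 10636707 /10472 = 1015.73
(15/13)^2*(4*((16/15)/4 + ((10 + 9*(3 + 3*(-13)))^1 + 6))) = -276960/169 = -1638.82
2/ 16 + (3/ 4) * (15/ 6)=2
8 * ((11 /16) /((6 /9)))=33 /4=8.25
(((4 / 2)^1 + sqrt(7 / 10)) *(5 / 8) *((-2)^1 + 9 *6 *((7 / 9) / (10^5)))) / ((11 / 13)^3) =-19968533 / 4840000 - 19968533 *sqrt(70) / 96800000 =-5.85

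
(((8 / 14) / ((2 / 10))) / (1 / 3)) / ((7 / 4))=240 / 49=4.90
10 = 10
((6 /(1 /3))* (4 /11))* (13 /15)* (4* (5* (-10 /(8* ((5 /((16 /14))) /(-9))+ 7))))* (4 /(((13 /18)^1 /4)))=-622080 /77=-8078.96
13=13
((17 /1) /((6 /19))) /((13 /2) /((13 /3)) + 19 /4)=646 /75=8.61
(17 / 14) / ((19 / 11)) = 187 / 266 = 0.70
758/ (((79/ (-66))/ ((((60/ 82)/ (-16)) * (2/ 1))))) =187605/ 3239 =57.92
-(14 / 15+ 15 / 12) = -131 / 60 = -2.18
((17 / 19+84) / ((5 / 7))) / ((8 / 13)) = 193.14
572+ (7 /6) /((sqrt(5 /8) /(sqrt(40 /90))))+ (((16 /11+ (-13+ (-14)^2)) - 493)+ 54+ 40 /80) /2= 14 * sqrt(10) /45+ 19579 /44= 445.96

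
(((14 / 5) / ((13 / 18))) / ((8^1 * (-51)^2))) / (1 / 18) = 63 / 18785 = 0.00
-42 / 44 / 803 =-0.00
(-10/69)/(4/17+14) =-85/8349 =-0.01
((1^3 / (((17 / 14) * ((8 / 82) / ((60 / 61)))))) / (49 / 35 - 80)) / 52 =-7175 / 3532022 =-0.00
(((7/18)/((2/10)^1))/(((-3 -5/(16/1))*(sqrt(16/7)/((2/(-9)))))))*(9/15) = 28*sqrt(7)/1431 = 0.05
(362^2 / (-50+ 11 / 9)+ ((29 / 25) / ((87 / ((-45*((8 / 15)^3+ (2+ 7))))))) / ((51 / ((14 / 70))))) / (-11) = 1691709696893 / 6926596875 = 244.23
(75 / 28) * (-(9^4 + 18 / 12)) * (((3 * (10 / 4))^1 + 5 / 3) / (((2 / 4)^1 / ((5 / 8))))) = -12890625 / 64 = -201416.02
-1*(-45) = 45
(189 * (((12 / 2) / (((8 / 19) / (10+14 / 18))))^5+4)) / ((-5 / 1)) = -3230072317015.83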